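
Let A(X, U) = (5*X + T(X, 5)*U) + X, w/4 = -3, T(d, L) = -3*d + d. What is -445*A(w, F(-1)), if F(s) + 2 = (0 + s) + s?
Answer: 74760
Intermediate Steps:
F(s) = -2 + 2*s (F(s) = -2 + ((0 + s) + s) = -2 + (s + s) = -2 + 2*s)
T(d, L) = -2*d
w = -12 (w = 4*(-3) = -12)
A(X, U) = 6*X - 2*U*X (A(X, U) = (5*X + (-2*X)*U) + X = (5*X - 2*U*X) + X = 6*X - 2*U*X)
-445*A(w, F(-1)) = -890*(-12)*(3 - (-2 + 2*(-1))) = -890*(-12)*(3 - (-2 - 2)) = -890*(-12)*(3 - 1*(-4)) = -890*(-12)*(3 + 4) = -890*(-12)*7 = -445*(-168) = 74760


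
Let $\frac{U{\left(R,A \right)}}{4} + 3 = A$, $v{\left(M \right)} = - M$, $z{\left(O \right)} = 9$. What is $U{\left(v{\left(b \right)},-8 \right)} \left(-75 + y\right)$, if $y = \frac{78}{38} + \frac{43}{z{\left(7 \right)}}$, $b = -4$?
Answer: $\frac{512908}{171} \approx 2999.5$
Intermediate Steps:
$U{\left(R,A \right)} = -12 + 4 A$
$y = \frac{1168}{171}$ ($y = \frac{78}{38} + \frac{43}{9} = 78 \cdot \frac{1}{38} + 43 \cdot \frac{1}{9} = \frac{39}{19} + \frac{43}{9} = \frac{1168}{171} \approx 6.8304$)
$U{\left(v{\left(b \right)},-8 \right)} \left(-75 + y\right) = \left(-12 + 4 \left(-8\right)\right) \left(-75 + \frac{1168}{171}\right) = \left(-12 - 32\right) \left(- \frac{11657}{171}\right) = \left(-44\right) \left(- \frac{11657}{171}\right) = \frac{512908}{171}$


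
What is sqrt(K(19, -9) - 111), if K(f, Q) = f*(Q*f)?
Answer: 4*I*sqrt(210) ≈ 57.966*I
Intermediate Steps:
K(f, Q) = Q*f**2
sqrt(K(19, -9) - 111) = sqrt(-9*19**2 - 111) = sqrt(-9*361 - 111) = sqrt(-3249 - 111) = sqrt(-3360) = 4*I*sqrt(210)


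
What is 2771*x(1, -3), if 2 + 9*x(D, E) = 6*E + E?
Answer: -63733/9 ≈ -7081.4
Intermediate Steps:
x(D, E) = -2/9 + 7*E/9 (x(D, E) = -2/9 + (6*E + E)/9 = -2/9 + (7*E)/9 = -2/9 + 7*E/9)
2771*x(1, -3) = 2771*(-2/9 + (7/9)*(-3)) = 2771*(-2/9 - 7/3) = 2771*(-23/9) = -63733/9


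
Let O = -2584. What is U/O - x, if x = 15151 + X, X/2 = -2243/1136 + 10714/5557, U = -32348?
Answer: -15433730121511/1019509448 ≈ -15138.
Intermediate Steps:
X = -293247/3156376 (X = 2*(-2243/1136 + 10714/5557) = 2*(-293247/6312752) = -293247/3156376 ≈ -0.092906)
x = 47821959529/3156376 (x = 15151 - 293247/3156376 = 47821959529/3156376 ≈ 15151.)
U/O - x = -32348/(-2584) - 1*47821959529/3156376 = -32348*(-1/2584) - 47821959529/3156376 = 8087/646 - 47821959529/3156376 = -15433730121511/1019509448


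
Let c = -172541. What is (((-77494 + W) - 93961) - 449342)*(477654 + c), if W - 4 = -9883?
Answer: -192427446388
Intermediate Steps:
W = -9879 (W = 4 - 9883 = -9879)
(((-77494 + W) - 93961) - 449342)*(477654 + c) = (((-77494 - 9879) - 93961) - 449342)*(477654 - 172541) = ((-87373 - 93961) - 449342)*305113 = (-181334 - 449342)*305113 = -630676*305113 = -192427446388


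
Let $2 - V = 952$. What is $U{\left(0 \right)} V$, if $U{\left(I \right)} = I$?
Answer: $0$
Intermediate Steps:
$V = -950$ ($V = 2 - 952 = -950$)
$U{\left(0 \right)} V = 0 \left(-950\right) = 0$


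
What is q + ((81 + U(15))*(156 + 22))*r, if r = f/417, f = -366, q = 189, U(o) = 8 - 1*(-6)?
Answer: -2036749/139 ≈ -14653.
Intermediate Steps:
U(o) = 14 (U(o) = 8 + 6 = 14)
r = -122/139 (r = -366/417 = -366*1/417 = -122/139 ≈ -0.87770)
q + ((81 + U(15))*(156 + 22))*r = 189 + ((81 + 14)*(156 + 22))*(-122/139) = 189 + (95*178)*(-122/139) = 189 + 16910*(-122/139) = 189 - 2063020/139 = -2036749/139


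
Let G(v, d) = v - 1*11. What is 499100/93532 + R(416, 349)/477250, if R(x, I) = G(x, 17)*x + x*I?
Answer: 33441637031/5579768375 ≈ 5.9934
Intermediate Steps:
G(v, d) = -11 + v (G(v, d) = v - 11 = -11 + v)
R(x, I) = I*x + x*(-11 + x) (R(x, I) = (-11 + x)*x + x*I = x*(-11 + x) + I*x = I*x + x*(-11 + x))
499100/93532 + R(416, 349)/477250 = 499100/93532 + (416*(-11 + 349 + 416))/477250 = 499100*(1/93532) + (416*754)*(1/477250) = 124775/23383 + 313664*(1/477250) = 124775/23383 + 156832/238625 = 33441637031/5579768375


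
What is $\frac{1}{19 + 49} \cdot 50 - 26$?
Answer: $- \frac{859}{34} \approx -25.265$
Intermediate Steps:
$\frac{1}{19 + 49} \cdot 50 - 26 = \frac{1}{68} \cdot 50 - 26 = \frac{25}{34} - 26 = - \frac{859}{34}$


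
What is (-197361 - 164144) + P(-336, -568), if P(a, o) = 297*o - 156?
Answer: -530357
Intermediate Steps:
P(a, o) = -156 + 297*o
(-197361 - 164144) + P(-336, -568) = (-197361 - 164144) + (-156 + 297*(-568)) = -361505 + (-156 - 168696) = -361505 - 168852 = -530357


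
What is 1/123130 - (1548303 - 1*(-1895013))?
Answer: -423975499079/123130 ≈ -3.4433e+6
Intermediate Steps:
1/123130 - (1548303 - 1*(-1895013)) = 1/123130 - (1548303 + 1895013) = 1/123130 - 1*3443316 = 1/123130 - 3443316 = -423975499079/123130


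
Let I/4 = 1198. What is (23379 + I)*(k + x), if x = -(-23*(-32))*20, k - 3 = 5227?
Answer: -267342790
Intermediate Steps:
I = 4792 (I = 4*1198 = 4792)
k = 5230 (k = 3 + 5227 = 5230)
x = -14720 (x = -736*20 = -1*14720 = -14720)
(23379 + I)*(k + x) = (23379 + 4792)*(5230 - 14720) = 28171*(-9490) = -267342790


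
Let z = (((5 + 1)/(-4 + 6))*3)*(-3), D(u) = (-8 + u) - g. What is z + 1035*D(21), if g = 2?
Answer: 11358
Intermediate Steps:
D(u) = -10 + u (D(u) = (-8 + u) - 1*2 = (-8 + u) - 2 = -10 + u)
z = -27 (z = ((6/2)*3)*(-3) = ((6*(½))*3)*(-3) = (3*3)*(-3) = 9*(-3) = -27)
z + 1035*D(21) = -27 + 1035*(-10 + 21) = -27 + 1035*11 = -27 + 11385 = 11358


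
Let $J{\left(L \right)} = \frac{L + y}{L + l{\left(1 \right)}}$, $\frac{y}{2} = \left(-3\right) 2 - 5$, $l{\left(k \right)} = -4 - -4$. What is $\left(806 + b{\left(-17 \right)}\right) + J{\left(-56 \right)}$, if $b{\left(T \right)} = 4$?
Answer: $\frac{22719}{28} \approx 811.39$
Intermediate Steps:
$l{\left(k \right)} = 0$ ($l{\left(k \right)} = -4 + 4 = 0$)
$y = -22$ ($y = 2 \left(\left(-3\right) 2 - 5\right) = 2 \left(-6 - 5\right) = 2 \left(-11\right) = -22$)
$J{\left(L \right)} = \frac{-22 + L}{L}$ ($J{\left(L \right)} = \frac{L - 22}{L + 0} = \frac{-22 + L}{L}$)
$\left(806 + b{\left(-17 \right)}\right) + J{\left(-56 \right)} = \left(806 + 4\right) + \frac{-22 - 56}{-56} = 810 - - \frac{39}{28} = 810 + \frac{39}{28} = \frac{22719}{28}$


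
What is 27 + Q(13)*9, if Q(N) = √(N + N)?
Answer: 27 + 9*√26 ≈ 72.891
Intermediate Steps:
Q(N) = √2*√N (Q(N) = √(2*N) = √2*√N)
27 + Q(13)*9 = 27 + (√2*√13)*9 = 27 + √26*9 = 27 + 9*√26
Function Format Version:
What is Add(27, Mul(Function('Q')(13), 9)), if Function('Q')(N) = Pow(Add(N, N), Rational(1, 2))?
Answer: Add(27, Mul(9, Pow(26, Rational(1, 2)))) ≈ 72.891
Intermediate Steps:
Function('Q')(N) = Mul(Pow(2, Rational(1, 2)), Pow(N, Rational(1, 2))) (Function('Q')(N) = Pow(Mul(2, N), Rational(1, 2)) = Mul(Pow(2, Rational(1, 2)), Pow(N, Rational(1, 2))))
Add(27, Mul(Function('Q')(13), 9)) = Add(27, Mul(Mul(Pow(2, Rational(1, 2)), Pow(13, Rational(1, 2))), 9)) = Add(27, Mul(Pow(26, Rational(1, 2)), 9)) = Add(27, Mul(9, Pow(26, Rational(1, 2))))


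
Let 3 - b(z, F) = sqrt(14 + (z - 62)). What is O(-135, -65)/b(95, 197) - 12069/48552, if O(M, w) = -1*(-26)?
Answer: -707613/307496 - 13*sqrt(47)/19 ≈ -6.9919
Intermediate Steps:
b(z, F) = 3 - sqrt(-48 + z) (b(z, F) = 3 - sqrt(14 + (z - 62)) = 3 - sqrt(14 + (-62 + z)) = 3 - sqrt(-48 + z))
O(M, w) = 26
O(-135, -65)/b(95, 197) - 12069/48552 = 26/(3 - sqrt(-48 + 95)) - 12069/48552 = 26/(3 - sqrt(47)) - 12069*1/48552 = 26/(3 - sqrt(47)) - 4023/16184 = -4023/16184 + 26/(3 - sqrt(47))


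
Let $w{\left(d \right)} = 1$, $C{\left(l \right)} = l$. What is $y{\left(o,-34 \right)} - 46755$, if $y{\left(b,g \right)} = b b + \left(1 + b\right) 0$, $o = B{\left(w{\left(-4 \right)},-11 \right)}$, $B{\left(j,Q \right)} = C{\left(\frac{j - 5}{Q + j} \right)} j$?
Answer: $- \frac{1168871}{25} \approx -46755.0$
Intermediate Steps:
$B{\left(j,Q \right)} = \frac{j \left(-5 + j\right)}{Q + j}$ ($B{\left(j,Q \right)} = \frac{j - 5}{Q + j} j = \frac{-5 + j}{Q + j} j = \frac{j \left(-5 + j\right)}{Q + j}$)
$o = \frac{2}{5}$ ($o = 1 \frac{1}{-11 + 1} \left(-5 + 1\right) = 1 \frac{1}{-10} \left(-4\right) = 1 \left(- \frac{1}{10}\right) \left(-4\right) = \frac{2}{5} \approx 0.4$)
$y{\left(b,g \right)} = b^{2}$ ($y{\left(b,g \right)} = b^{2} + 0 = b^{2}$)
$y{\left(o,-34 \right)} - 46755 = \left(\frac{2}{5}\right)^{2} - 46755 = \frac{4}{25} - 46755 = - \frac{1168871}{25}$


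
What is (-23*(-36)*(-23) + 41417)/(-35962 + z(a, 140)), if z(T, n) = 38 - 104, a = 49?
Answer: -22373/36028 ≈ -0.62099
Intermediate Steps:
z(T, n) = -66
(-23*(-36)*(-23) + 41417)/(-35962 + z(a, 140)) = (-23*(-36)*(-23) + 41417)/(-35962 - 66) = (828*(-23) + 41417)/(-36028) = (-19044 + 41417)*(-1/36028) = 22373*(-1/36028) = -22373/36028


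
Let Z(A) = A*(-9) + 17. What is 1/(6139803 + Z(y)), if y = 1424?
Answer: 1/6127004 ≈ 1.6321e-7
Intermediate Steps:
Z(A) = 17 - 9*A (Z(A) = -9*A + 17 = 17 - 9*A)
1/(6139803 + Z(y)) = 1/(6139803 + (17 - 9*1424)) = 1/(6139803 + (17 - 12816)) = 1/(6139803 - 12799) = 1/6127004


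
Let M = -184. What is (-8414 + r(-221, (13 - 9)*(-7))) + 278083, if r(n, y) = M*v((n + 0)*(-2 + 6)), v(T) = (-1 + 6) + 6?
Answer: 267645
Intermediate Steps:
v(T) = 11 (v(T) = 5 + 6 = 11)
r(n, y) = -2024 (r(n, y) = -184*11 = -2024)
(-8414 + r(-221, (13 - 9)*(-7))) + 278083 = (-8414 - 2024) + 278083 = -10438 + 278083 = 267645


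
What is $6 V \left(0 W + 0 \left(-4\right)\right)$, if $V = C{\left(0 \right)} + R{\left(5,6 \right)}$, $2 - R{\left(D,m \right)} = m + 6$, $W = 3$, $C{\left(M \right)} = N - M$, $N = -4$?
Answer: $0$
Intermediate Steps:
$C{\left(M \right)} = -4 - M$
$R{\left(D,m \right)} = -4 - m$ ($R{\left(D,m \right)} = 2 - \left(m + 6\right) = 2 - \left(6 + m\right) = -4 - m$)
$V = -14$ ($V = \left(-4 - 0\right) - 10 = \left(-4 + 0\right) - 10 = -4 - 10 = -14$)
$6 V \left(0 W + 0 \left(-4\right)\right) = 6 \left(-14\right) \left(0 \cdot 3 + 0 \left(-4\right)\right) = - 84 \left(0 + 0\right) = \left(-84\right) 0 = 0$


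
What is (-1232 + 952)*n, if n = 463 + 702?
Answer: -326200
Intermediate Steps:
n = 1165
(-1232 + 952)*n = (-1232 + 952)*1165 = -280*1165 = -326200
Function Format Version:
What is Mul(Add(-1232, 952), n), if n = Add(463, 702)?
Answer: -326200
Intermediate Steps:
n = 1165
Mul(Add(-1232, 952), n) = Mul(Add(-1232, 952), 1165) = Mul(-280, 1165) = -326200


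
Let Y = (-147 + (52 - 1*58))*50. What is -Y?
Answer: 7650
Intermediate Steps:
Y = -7650 (Y = (-147 + (52 - 58))*50 = (-147 - 6)*50 = -153*50 = -7650)
-Y = -1*(-7650) = 7650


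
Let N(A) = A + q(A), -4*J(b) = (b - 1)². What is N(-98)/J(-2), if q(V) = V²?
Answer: -38024/9 ≈ -4224.9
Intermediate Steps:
J(b) = -(-1 + b)²/4 (J(b) = -(b - 1)²/4 = -(-1 + b)²/4)
N(A) = A + A²
N(-98)/J(-2) = (-98*(1 - 98))/((-(-1 - 2)²/4)) = (-98*(-97))/((-¼*(-3)²)) = 9506/((-¼*9)) = 9506/(-9/4) = 9506*(-4/9) = -38024/9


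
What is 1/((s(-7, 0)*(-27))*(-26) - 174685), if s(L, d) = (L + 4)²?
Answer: -1/168367 ≈ -5.9394e-6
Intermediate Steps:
s(L, d) = (4 + L)²
1/((s(-7, 0)*(-27))*(-26) - 174685) = 1/(((4 - 7)²*(-27))*(-26) - 174685) = 1/(((-3)²*(-27))*(-26) - 174685) = 1/((9*(-27))*(-26) - 174685) = 1/(-243*(-26) - 174685) = 1/(6318 - 174685) = 1/(-168367) = -1/168367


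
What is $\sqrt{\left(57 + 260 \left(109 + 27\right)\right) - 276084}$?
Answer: $i \sqrt{240667} \approx 490.58 i$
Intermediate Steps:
$\sqrt{\left(57 + 260 \left(109 + 27\right)\right) - 276084} = \sqrt{\left(57 + 260 \cdot 136\right) - 276084} = \sqrt{\left(57 + 35360\right) - 276084} = \sqrt{35417 - 276084} = \sqrt{-240667} = i \sqrt{240667}$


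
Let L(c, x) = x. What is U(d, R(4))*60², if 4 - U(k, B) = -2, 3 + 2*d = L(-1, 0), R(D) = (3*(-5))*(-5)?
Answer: 21600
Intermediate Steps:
R(D) = 75 (R(D) = -15*(-5) = 75)
d = -3/2 (d = -3/2 + (½)*0 = -3/2 + 0 = -3/2 ≈ -1.5000)
U(k, B) = 6 (U(k, B) = 4 - 1*(-2) = 4 + 2 = 6)
U(d, R(4))*60² = 6*60² = 6*3600 = 21600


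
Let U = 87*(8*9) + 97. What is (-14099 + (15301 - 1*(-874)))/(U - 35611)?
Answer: -346/4875 ≈ -0.070974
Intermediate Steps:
U = 6361 (U = 87*72 + 97 = 6264 + 97 = 6361)
(-14099 + (15301 - 1*(-874)))/(U - 35611) = (-14099 + (15301 - 1*(-874)))/(6361 - 35611) = (-14099 + (15301 + 874))/(-29250) = (-14099 + 16175)*(-1/29250) = 2076*(-1/29250) = -346/4875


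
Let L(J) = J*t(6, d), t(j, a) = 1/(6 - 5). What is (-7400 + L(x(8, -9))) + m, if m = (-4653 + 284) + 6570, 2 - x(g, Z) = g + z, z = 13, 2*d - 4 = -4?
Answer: -5218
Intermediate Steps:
d = 0 (d = 2 + (½)*(-4) = 2 - 2 = 0)
x(g, Z) = -11 - g (x(g, Z) = 2 - (g + 13) = 2 - (13 + g) = 2 + (-13 - g) = -11 - g)
m = 2201 (m = -4369 + 6570 = 2201)
t(j, a) = 1 (t(j, a) = 1/1 = 1)
L(J) = J (L(J) = J*1 = J)
(-7400 + L(x(8, -9))) + m = (-7400 + (-11 - 1*8)) + 2201 = (-7400 + (-11 - 8)) + 2201 = (-7400 - 19) + 2201 = -7419 + 2201 = -5218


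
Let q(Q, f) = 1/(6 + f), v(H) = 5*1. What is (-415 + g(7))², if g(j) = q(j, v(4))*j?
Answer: 20775364/121 ≈ 1.7170e+5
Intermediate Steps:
v(H) = 5
g(j) = j/11 (g(j) = j/(6 + 5) = j/11)
(-415 + g(7))² = (-415 + (1/11)*7)² = (-415 + 7/11)² = (-4558/11)² = 20775364/121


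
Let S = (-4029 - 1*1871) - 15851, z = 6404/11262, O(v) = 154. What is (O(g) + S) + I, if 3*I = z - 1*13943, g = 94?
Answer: -443347952/16893 ≈ -26244.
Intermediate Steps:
z = 3202/5631 (z = 6404*(1/11262) = 3202/5631 ≈ 0.56864)
I = -78509831/16893 (I = (3202/5631 - 1*13943)/3 = (3202/5631 - 13943)/3 = (⅓)*(-78509831/5631) = -78509831/16893 ≈ -4647.5)
S = -21751 (S = (-4029 - 1871) - 15851 = -5900 - 15851 = -21751)
(O(g) + S) + I = (154 - 21751) - 78509831/16893 = -21597 - 78509831/16893 = -443347952/16893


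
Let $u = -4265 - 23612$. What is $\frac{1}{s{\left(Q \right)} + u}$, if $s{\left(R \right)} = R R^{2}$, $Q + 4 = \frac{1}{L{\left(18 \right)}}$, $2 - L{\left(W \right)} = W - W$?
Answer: $- \frac{8}{223359} \approx -3.5817 \cdot 10^{-5}$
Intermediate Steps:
$L{\left(W \right)} = 2$ ($L{\left(W \right)} = 2 - \left(W - W\right) = 2 - 0 = 2 + 0 = 2$)
$Q = - \frac{7}{2}$ ($Q = -4 + \frac{1}{2} = - \frac{7}{2} \approx -3.5$)
$s{\left(R \right)} = R^{3}$
$u = -27877$
$\frac{1}{s{\left(Q \right)} + u} = \frac{1}{\left(- \frac{7}{2}\right)^{3} - 27877} = \frac{1}{- \frac{343}{8} - 27877} = \frac{1}{- \frac{223359}{8}} = - \frac{8}{223359}$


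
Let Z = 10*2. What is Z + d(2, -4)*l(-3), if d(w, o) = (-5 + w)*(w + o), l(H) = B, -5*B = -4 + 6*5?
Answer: -56/5 ≈ -11.200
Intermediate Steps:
B = -26/5 (B = -(-4 + 6*5)/5 = -(-4 + 30)/5 = -1/5*26 = -26/5 ≈ -5.2000)
l(H) = -26/5
d(w, o) = (-5 + w)*(o + w)
Z = 20
Z + d(2, -4)*l(-3) = 20 + (2**2 - 5*(-4) - 5*2 - 4*2)*(-26/5) = 20 + (4 + 20 - 10 - 8)*(-26/5) = 20 + 6*(-26/5) = 20 - 156/5 = -56/5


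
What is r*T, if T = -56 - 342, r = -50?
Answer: 19900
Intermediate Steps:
T = -398
r*T = -50*(-398) = 19900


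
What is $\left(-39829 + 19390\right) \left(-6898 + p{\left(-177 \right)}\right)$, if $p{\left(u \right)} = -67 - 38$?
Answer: $143134317$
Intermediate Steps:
$p{\left(u \right)} = -105$ ($p{\left(u \right)} = -67 - 38 = -105$)
$\left(-39829 + 19390\right) \left(-6898 + p{\left(-177 \right)}\right) = \left(-39829 + 19390\right) \left(-6898 - 105\right) = \left(-20439\right) \left(-7003\right) = 143134317$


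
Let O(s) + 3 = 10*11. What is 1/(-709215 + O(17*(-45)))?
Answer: -1/709108 ≈ -1.4102e-6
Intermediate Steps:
O(s) = 107 (O(s) = -3 + 10*11 = -3 + 110 = 107)
1/(-709215 + O(17*(-45))) = 1/(-709215 + 107) = 1/(-709108) = -1/709108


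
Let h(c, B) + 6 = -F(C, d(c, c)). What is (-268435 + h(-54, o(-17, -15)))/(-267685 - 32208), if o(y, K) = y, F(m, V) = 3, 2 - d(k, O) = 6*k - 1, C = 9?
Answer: 24404/27263 ≈ 0.89513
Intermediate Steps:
d(k, O) = 3 - 6*k (d(k, O) = 2 - (6*k - 1) = 2 - (-1 + 6*k) = 2 + (1 - 6*k) = 3 - 6*k)
h(c, B) = -9 (h(c, B) = -6 - 1*3 = -6 - 3 = -9)
(-268435 + h(-54, o(-17, -15)))/(-267685 - 32208) = (-268435 - 9)/(-267685 - 32208) = -268444/(-299893) = -268444*(-1/299893) = 24404/27263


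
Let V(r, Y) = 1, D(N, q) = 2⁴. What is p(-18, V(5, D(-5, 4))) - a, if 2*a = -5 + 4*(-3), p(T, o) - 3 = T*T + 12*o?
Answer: 695/2 ≈ 347.50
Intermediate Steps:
D(N, q) = 16
p(T, o) = 3 + T² + 12*o (p(T, o) = 3 + (T*T + 12*o) = 3 + (T² + 12*o) = 3 + T² + 12*o)
a = -17/2 (a = (-5 + 4*(-3))/2 = (-5 - 12)/2 = (½)*(-17) = -17/2 ≈ -8.5000)
p(-18, V(5, D(-5, 4))) - a = (3 + (-18)² + 12*1) - 1*(-17/2) = (3 + 324 + 12) + 17/2 = 339 + 17/2 = 695/2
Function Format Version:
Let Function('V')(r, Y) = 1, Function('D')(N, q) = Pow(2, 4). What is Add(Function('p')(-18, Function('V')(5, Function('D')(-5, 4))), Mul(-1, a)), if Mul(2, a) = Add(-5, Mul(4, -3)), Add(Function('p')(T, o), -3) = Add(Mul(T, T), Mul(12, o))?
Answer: Rational(695, 2) ≈ 347.50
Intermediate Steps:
Function('D')(N, q) = 16
Function('p')(T, o) = Add(3, Pow(T, 2), Mul(12, o)) (Function('p')(T, o) = Add(3, Add(Mul(T, T), Mul(12, o))) = Add(3, Add(Pow(T, 2), Mul(12, o))) = Add(3, Pow(T, 2), Mul(12, o)))
a = Rational(-17, 2) (a = Mul(Rational(1, 2), Add(-5, Mul(4, -3))) = Mul(Rational(1, 2), Add(-5, -12)) = Mul(Rational(1, 2), -17) = Rational(-17, 2) ≈ -8.5000)
Add(Function('p')(-18, Function('V')(5, Function('D')(-5, 4))), Mul(-1, a)) = Add(Add(3, Pow(-18, 2), Mul(12, 1)), Mul(-1, Rational(-17, 2))) = Add(Add(3, 324, 12), Rational(17, 2)) = Add(339, Rational(17, 2)) = Rational(695, 2)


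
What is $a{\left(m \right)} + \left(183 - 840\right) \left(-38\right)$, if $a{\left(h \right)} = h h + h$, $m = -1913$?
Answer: $3682622$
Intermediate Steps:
$a{\left(h \right)} = h + h^{2}$ ($a{\left(h \right)} = h^{2} + h = h + h^{2}$)
$a{\left(m \right)} + \left(183 - 840\right) \left(-38\right) = - 1913 \left(1 - 1913\right) + \left(183 - 840\right) \left(-38\right) = \left(-1913\right) \left(-1912\right) - -24966 = 3657656 + 24966 = 3682622$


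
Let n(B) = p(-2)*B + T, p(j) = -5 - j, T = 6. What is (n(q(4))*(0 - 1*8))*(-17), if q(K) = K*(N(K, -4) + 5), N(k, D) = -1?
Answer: -5712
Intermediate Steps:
q(K) = 4*K (q(K) = K*(-1 + 5) = K*4 = 4*K)
n(B) = 6 - 3*B (n(B) = (-5 - 1*(-2))*B + 6 = (-5 + 2)*B + 6 = -3*B + 6 = 6 - 3*B)
(n(q(4))*(0 - 1*8))*(-17) = ((6 - 12*4)*(0 - 1*8))*(-17) = ((6 - 3*16)*(0 - 8))*(-17) = ((6 - 48)*(-8))*(-17) = -42*(-8)*(-17) = 336*(-17) = -5712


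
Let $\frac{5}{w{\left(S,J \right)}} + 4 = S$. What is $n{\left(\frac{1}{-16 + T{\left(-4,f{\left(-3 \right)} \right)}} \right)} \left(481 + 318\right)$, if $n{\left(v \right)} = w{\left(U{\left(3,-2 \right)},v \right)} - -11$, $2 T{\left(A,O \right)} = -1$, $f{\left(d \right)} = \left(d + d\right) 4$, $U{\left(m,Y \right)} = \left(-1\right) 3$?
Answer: $\frac{57528}{7} \approx 8218.3$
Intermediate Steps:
$U{\left(m,Y \right)} = -3$
$w{\left(S,J \right)} = \frac{5}{-4 + S}$
$f{\left(d \right)} = 8 d$ ($f{\left(d \right)} = 2 d 4 = 8 d$)
$T{\left(A,O \right)} = - \frac{1}{2}$ ($T{\left(A,O \right)} = \frac{1}{2} \left(-1\right) = - \frac{1}{2}$)
$n{\left(v \right)} = \frac{72}{7}$ ($n{\left(v \right)} = \frac{5}{-4 - 3} - -11 = \frac{5}{-7} + 11 = 5 \left(- \frac{1}{7}\right) + 11 = - \frac{5}{7} + 11 = \frac{72}{7}$)
$n{\left(\frac{1}{-16 + T{\left(-4,f{\left(-3 \right)} \right)}} \right)} \left(481 + 318\right) = \frac{72 \left(481 + 318\right)}{7} = \frac{72}{7} \cdot 799 = \frac{57528}{7}$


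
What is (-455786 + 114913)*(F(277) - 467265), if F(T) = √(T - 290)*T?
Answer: 159278022345 - 94421821*I*√13 ≈ 1.5928e+11 - 3.4044e+8*I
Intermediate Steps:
F(T) = T*√(-290 + T) (F(T) = √(-290 + T)*T = T*√(-290 + T))
(-455786 + 114913)*(F(277) - 467265) = (-455786 + 114913)*(277*√(-290 + 277) - 467265) = -340873*(277*√(-13) - 467265) = -340873*(277*(I*√13) - 467265) = -340873*(277*I*√13 - 467265) = -340873*(-467265 + 277*I*√13) = 159278022345 - 94421821*I*√13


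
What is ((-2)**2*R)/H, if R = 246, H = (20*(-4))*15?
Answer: -41/50 ≈ -0.82000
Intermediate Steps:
H = -1200 (H = -80*15 = -1200)
((-2)**2*R)/H = ((-2)**2*246)/(-1200) = (4*246)*(-1/1200) = 984*(-1/1200) = -41/50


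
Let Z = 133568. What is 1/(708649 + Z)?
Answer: 1/842217 ≈ 1.1873e-6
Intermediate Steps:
1/(708649 + Z) = 1/(708649 + 133568) = 1/842217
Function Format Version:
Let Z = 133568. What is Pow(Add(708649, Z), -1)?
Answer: Rational(1, 842217) ≈ 1.1873e-6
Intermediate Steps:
Pow(Add(708649, Z), -1) = Pow(Add(708649, 133568), -1) = Pow(842217, -1) = Rational(1, 842217)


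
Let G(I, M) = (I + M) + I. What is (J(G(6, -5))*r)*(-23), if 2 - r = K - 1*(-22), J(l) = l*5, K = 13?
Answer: 26565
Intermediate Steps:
G(I, M) = M + 2*I
J(l) = 5*l
r = -33 (r = 2 - (13 - 1*(-22)) = 2 - (13 + 22) = 2 - 1*35 = 2 - 35 = -33)
(J(G(6, -5))*r)*(-23) = ((5*(-5 + 2*6))*(-33))*(-23) = ((5*(-5 + 12))*(-33))*(-23) = ((5*7)*(-33))*(-23) = (35*(-33))*(-23) = -1155*(-23) = 26565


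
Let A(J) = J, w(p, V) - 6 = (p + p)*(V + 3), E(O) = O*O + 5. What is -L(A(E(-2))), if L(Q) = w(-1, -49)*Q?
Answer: -882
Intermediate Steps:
E(O) = 5 + O² (E(O) = O² + 5 = 5 + O²)
w(p, V) = 6 + 2*p*(3 + V) (w(p, V) = 6 + (p + p)*(V + 3) = 6 + (2*p)*(3 + V) = 6 + 2*p*(3 + V))
L(Q) = 98*Q (L(Q) = (6 + 6*(-1) + 2*(-49)*(-1))*Q = (6 - 6 + 98)*Q = 98*Q)
-L(A(E(-2))) = -98*(5 + (-2)²) = -98*(5 + 4) = -98*9 = -1*882 = -882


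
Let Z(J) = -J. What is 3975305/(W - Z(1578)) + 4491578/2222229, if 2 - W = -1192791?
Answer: 14198648562283/2654165872959 ≈ 5.3496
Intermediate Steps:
W = 1192793 (W = 2 - 1*(-1192791) = 2 + 1192791 = 1192793)
3975305/(W - Z(1578)) + 4491578/2222229 = 3975305/(1192793 - (-1)*1578) + 4491578/2222229 = 3975305/(1192793 - 1*(-1578)) + 4491578*(1/2222229) = 3975305/(1192793 + 1578) + 4491578/2222229 = 3975305/1194371 + 4491578/2222229 = 14198648562283/2654165872959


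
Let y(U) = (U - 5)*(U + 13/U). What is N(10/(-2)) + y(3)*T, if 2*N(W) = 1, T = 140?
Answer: -12317/6 ≈ -2052.8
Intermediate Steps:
N(W) = ½ (N(W) = (½)*1 = ½)
y(U) = (-5 + U)*(U + 13/U)
N(10/(-2)) + y(3)*T = ½ + (13 + 3² - 65/3 - 5*3)*140 = ½ + (13 + 9 - 65*⅓ - 15)*140 = ½ + (13 + 9 - 65/3 - 15)*140 = ½ - 44/3*140 = ½ - 6160/3 = -12317/6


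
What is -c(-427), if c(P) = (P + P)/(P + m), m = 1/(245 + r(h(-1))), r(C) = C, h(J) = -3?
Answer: -206668/103333 ≈ -2.0000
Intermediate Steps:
m = 1/242 (m = 1/(245 - 3) = 1/242 ≈ 0.0041322)
c(P) = 2*P/(1/242 + P) (c(P) = (P + P)/(P + 1/242) = (2*P)/(1/242 + P) = 2*P/(1/242 + P))
-c(-427) = -484*(-427)/(1 + 242*(-427)) = -484*(-427)/(1 - 103334) = -484*(-427)/(-103333) = -484*(-427)*(-1)/103333 = -1*206668/103333 = -206668/103333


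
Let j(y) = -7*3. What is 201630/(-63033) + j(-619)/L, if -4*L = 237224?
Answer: -3985515029/1246078366 ≈ -3.1984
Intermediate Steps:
j(y) = -21
L = -59306 (L = -1/4*237224 = -59306)
201630/(-63033) + j(-619)/L = 201630/(-63033) - 21/(-59306) = 201630*(-1/63033) - 21*(-1/59306) = -67210/21011 + 21/59306 = -3985515029/1246078366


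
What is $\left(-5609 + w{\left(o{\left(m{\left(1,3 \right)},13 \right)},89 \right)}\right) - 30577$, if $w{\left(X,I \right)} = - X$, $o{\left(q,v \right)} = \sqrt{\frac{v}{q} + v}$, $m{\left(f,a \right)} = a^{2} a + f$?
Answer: $-36186 - \frac{\sqrt{2639}}{14} \approx -36190.0$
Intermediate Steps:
$m{\left(f,a \right)} = f + a^{3}$ ($m{\left(f,a \right)} = a^{3} + f = f + a^{3}$)
$o{\left(q,v \right)} = \sqrt{v + \frac{v}{q}}$
$\left(-5609 + w{\left(o{\left(m{\left(1,3 \right)},13 \right)},89 \right)}\right) - 30577 = \left(-5609 - \sqrt{13 + \frac{13}{1 + 3^{3}}}\right) - 30577 = \left(-5609 - \sqrt{13 + \frac{13}{1 + 27}}\right) - 30577 = \left(-5609 - \sqrt{13 + \frac{13}{28}}\right) - 30577 = \left(-5609 - \sqrt{\frac{377}{28}}\right) - 30577 = \left(-5609 - \frac{\sqrt{2639}}{14}\right) - 30577 = -36186 - \frac{\sqrt{2639}}{14}$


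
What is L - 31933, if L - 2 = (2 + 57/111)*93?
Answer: -1172798/37 ≈ -31697.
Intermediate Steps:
L = 8723/37 (L = 2 + (2 + 57/111)*93 = 2 + (2 + 57*(1/111))*93 = 2 + (2 + 19/37)*93 = 2 + (93/37)*93 = 2 + 8649/37 = 8723/37 ≈ 235.76)
L - 31933 = 8723/37 - 31933 = -1172798/37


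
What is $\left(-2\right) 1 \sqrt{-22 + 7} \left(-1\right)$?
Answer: $2 i \sqrt{15} \approx 7.746 i$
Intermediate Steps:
$\left(-2\right) 1 \sqrt{-22 + 7} \left(-1\right) = - 2 \sqrt{-15} \left(-1\right) = - 2 i \sqrt{15} \left(-1\right) = 2 i \sqrt{15}$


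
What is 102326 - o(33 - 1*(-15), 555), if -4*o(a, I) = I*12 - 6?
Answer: 207979/2 ≈ 1.0399e+5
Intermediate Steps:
o(a, I) = 3/2 - 3*I (o(a, I) = -(I*12 - 6)/4 = -(12*I - 6)/4 = -(-6 + 12*I)/4 = 3/2 - 3*I)
102326 - o(33 - 1*(-15), 555) = 102326 - (3/2 - 3*555) = 102326 - (3/2 - 1665) = 102326 - 1*(-3327/2) = 102326 + 3327/2 = 207979/2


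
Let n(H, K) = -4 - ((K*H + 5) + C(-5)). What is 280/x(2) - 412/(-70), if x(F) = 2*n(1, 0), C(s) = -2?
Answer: -494/35 ≈ -14.114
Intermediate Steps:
n(H, K) = -7 - H*K (n(H, K) = -4 - ((K*H + 5) - 2) = -4 - ((H*K + 5) - 2) = -4 - ((5 + H*K) - 2) = -4 - (3 + H*K) = -4 + (-3 - H*K) = -7 - H*K)
x(F) = -14 (x(F) = 2*(-7 - 1*1*0) = 2*(-7 + 0) = 2*(-7) = -14)
280/x(2) - 412/(-70) = 280/(-14) - 412/(-70) = 280*(-1/14) - 412*(-1/70) = -20 + 206/35 = -494/35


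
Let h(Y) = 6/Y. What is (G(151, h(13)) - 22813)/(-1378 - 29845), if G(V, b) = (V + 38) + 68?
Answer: 22556/31223 ≈ 0.72242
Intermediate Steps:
G(V, b) = 106 + V (G(V, b) = (38 + V) + 68 = 106 + V)
(G(151, h(13)) - 22813)/(-1378 - 29845) = ((106 + 151) - 22813)/(-1378 - 29845) = (257 - 22813)/(-31223) = -22556*(-1/31223) = 22556/31223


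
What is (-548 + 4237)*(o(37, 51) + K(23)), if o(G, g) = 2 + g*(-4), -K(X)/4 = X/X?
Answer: -759934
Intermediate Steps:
K(X) = -4 (K(X) = -4*X/X = -4*1 = -4)
o(G, g) = 2 - 4*g
(-548 + 4237)*(o(37, 51) + K(23)) = (-548 + 4237)*((2 - 4*51) - 4) = 3689*((2 - 204) - 4) = 3689*(-202 - 4) = 3689*(-206) = -759934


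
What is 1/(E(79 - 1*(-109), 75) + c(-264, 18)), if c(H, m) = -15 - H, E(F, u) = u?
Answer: 1/324 ≈ 0.0030864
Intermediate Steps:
1/(E(79 - 1*(-109), 75) + c(-264, 18)) = 1/(75 + (-15 - 1*(-264))) = 1/(75 + (-15 + 264)) = 1/(75 + 249) = 1/324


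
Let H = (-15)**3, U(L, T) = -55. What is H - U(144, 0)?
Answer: -3320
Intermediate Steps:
H = -3375
H - U(144, 0) = -3375 - 1*(-55) = -3375 + 55 = -3320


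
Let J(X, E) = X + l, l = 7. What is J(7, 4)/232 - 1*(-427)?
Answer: 49539/116 ≈ 427.06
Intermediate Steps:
J(X, E) = 7 + X (J(X, E) = X + 7 = 7 + X)
J(7, 4)/232 - 1*(-427) = (7 + 7)/232 - 1*(-427) = 14*(1/232) + 427 = 7/116 + 427 = 49539/116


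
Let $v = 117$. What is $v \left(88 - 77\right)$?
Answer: $1287$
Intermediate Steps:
$v \left(88 - 77\right) = 117 \left(88 - 77\right) = 117 \cdot 11 = 1287$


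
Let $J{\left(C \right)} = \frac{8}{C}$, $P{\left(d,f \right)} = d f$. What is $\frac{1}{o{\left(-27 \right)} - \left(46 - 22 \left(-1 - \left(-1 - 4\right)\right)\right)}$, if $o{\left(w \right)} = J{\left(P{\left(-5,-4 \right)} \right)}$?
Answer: $\frac{5}{212} \approx 0.023585$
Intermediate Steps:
$o{\left(w \right)} = \frac{2}{5}$ ($o{\left(w \right)} = \frac{8}{\left(-5\right) \left(-4\right)} = \frac{8}{20} = 8 \cdot \frac{1}{20} = \frac{2}{5}$)
$\frac{1}{o{\left(-27 \right)} - \left(46 - 22 \left(-1 - \left(-1 - 4\right)\right)\right)} = \frac{1}{\frac{2}{5} - \left(46 - 22 \left(-1 - \left(-1 - 4\right)\right)\right)} = \frac{1}{\frac{2}{5} - \left(46 - 22 \left(-1 - -5\right)\right)} = \frac{1}{\frac{2}{5} - \left(46 - 22 \left(-1 + 5\right)\right)} = \frac{1}{\frac{2}{5} + \left(-46 + 22 \cdot 4\right)} = \frac{1}{\frac{2}{5} + \left(-46 + 88\right)} = \frac{1}{\frac{2}{5} + 42} = \frac{1}{\frac{212}{5}} = \frac{5}{212}$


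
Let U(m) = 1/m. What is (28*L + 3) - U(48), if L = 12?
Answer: 16271/48 ≈ 338.98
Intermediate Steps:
(28*L + 3) - U(48) = (28*12 + 3) - 1/48 = (336 + 3) - 1*1/48 = 339 - 1/48 = 16271/48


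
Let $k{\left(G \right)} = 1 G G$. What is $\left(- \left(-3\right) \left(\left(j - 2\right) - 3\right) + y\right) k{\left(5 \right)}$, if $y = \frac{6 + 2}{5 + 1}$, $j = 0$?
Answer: $- \frac{1025}{3} \approx -341.67$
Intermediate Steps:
$k{\left(G \right)} = G^{2}$ ($k{\left(G \right)} = G G = G^{2}$)
$y = \frac{4}{3}$ ($y = \frac{8}{6} = 8 \cdot \frac{1}{6} = \frac{4}{3} \approx 1.3333$)
$\left(- \left(-3\right) \left(\left(j - 2\right) - 3\right) + y\right) k{\left(5 \right)} = \left(- \left(-3\right) \left(\left(0 - 2\right) - 3\right) + \frac{4}{3}\right) 5^{2} = \left(- \left(-3\right) \left(\left(0 - 2\right) - 3\right) + \frac{4}{3}\right) 25 = \left(- \left(-3\right) \left(-2 - 3\right) + \frac{4}{3}\right) 25 = \left(- \left(-3\right) \left(-5\right) + \frac{4}{3}\right) 25 = \left(\left(-1\right) 15 + \frac{4}{3}\right) 25 = \left(-15 + \frac{4}{3}\right) 25 = \left(- \frac{41}{3}\right) 25 = - \frac{1025}{3}$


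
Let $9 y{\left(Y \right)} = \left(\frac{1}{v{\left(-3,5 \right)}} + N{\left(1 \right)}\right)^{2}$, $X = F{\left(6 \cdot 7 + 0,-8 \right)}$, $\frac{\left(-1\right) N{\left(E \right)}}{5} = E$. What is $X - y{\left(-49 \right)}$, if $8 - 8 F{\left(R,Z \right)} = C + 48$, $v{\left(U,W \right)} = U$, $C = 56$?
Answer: $- \frac{1228}{81} \approx -15.16$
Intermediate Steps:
$N{\left(E \right)} = - 5 E$
$F{\left(R,Z \right)} = -12$ ($F{\left(R,Z \right)} = 1 - \frac{56 + 48}{8} = 1 - 13 = -12$)
$X = -12$
$y{\left(Y \right)} = \frac{256}{81}$ ($y{\left(Y \right)} = \frac{\left(\frac{1}{-3} - 5\right)^{2}}{9} = \frac{\left(- \frac{1}{3} - 5\right)^{2}}{9} = \frac{\left(- \frac{16}{3}\right)^{2}}{9} = \frac{1}{9} \cdot \frac{256}{9} = \frac{256}{81}$)
$X - y{\left(-49 \right)} = -12 - \frac{256}{81} = - \frac{1228}{81}$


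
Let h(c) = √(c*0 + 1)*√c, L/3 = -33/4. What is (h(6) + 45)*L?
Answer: -4455/4 - 99*√6/4 ≈ -1174.4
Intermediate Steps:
L = -99/4 (L = 3*(-33/4) = -99/4 ≈ -24.750)
h(c) = √c (h(c) = √(0 + 1)*√c = √1*√c = 1*√c = √c)
(h(6) + 45)*L = (√6 + 45)*(-99/4) = (45 + √6)*(-99/4) = -4455/4 - 99*√6/4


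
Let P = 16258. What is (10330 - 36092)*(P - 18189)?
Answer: 49746422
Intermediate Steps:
(10330 - 36092)*(P - 18189) = (10330 - 36092)*(16258 - 18189) = -25762*(-1931) = 49746422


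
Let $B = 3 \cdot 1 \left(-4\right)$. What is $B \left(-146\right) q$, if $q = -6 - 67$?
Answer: $-127896$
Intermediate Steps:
$q = -73$
$B = -12$ ($B = 3 \left(-4\right) = -12$)
$B \left(-146\right) q = \left(-12\right) \left(-146\right) \left(-73\right) = 1752 \left(-73\right) = -127896$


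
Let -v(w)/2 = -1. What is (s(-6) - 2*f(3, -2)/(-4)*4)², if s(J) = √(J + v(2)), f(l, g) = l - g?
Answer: 96 + 40*I ≈ 96.0 + 40.0*I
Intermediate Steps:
v(w) = 2 (v(w) = -2*(-1) = 2)
s(J) = √(2 + J) (s(J) = √(J + 2) = √(2 + J))
(s(-6) - 2*f(3, -2)/(-4)*4)² = (√(2 - 6) - 2*(3 - 1*(-2))/(-4)*4)² = (√(-4) - 2*(3 + 2)*(-1)/4*4)² = (2*I - 10*(-1)/4*4)² = (2*I - 2*(-5/4)*4)² = (2*I + (5/2)*4)² = (2*I + 10)² = (10 + 2*I)²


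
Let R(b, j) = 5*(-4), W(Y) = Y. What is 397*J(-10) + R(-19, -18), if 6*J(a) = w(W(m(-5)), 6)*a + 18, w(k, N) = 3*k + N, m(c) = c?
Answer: 7126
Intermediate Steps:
w(k, N) = N + 3*k
R(b, j) = -20
J(a) = 3 - 3*a/2 (J(a) = ((6 + 3*(-5))*a + 18)/6 = ((6 - 15)*a + 18)/6 = (-9*a + 18)/6 = (18 - 9*a)/6 = 3 - 3*a/2)
397*J(-10) + R(-19, -18) = 397*(3 - 3/2*(-10)) - 20 = 397*(3 + 15) - 20 = 397*18 - 20 = 7146 - 20 = 7126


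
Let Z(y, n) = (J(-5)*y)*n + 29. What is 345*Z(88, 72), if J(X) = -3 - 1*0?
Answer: -6547755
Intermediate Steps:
J(X) = -3 (J(X) = -3 + 0 = -3)
Z(y, n) = 29 - 3*n*y (Z(y, n) = (-3*y)*n + 29 = -3*n*y + 29 = 29 - 3*n*y)
345*Z(88, 72) = 345*(29 - 3*72*88) = 345*(29 - 19008) = 345*(-18979) = -6547755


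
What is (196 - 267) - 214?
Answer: -285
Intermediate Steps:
(196 - 267) - 214 = -71 - 214 = -285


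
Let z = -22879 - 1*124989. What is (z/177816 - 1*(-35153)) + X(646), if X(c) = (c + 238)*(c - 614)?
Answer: 2820169247/44454 ≈ 63440.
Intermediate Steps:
z = -147868 (z = -22879 - 124989 = -147868)
X(c) = (-614 + c)*(238 + c) (X(c) = (238 + c)*(-614 + c) = (-614 + c)*(238 + c))
(z/177816 - 1*(-35153)) + X(646) = (-147868/177816 - 1*(-35153)) + (-146132 + 646**2 - 376*646) = (-147868*1/177816 + 35153) + (-146132 + 417316 - 242896) = (-36967/44454 + 35153) + 28288 = 1562654495/44454 + 28288 = 2820169247/44454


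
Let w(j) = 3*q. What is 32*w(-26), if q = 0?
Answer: 0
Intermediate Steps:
w(j) = 0 (w(j) = 3*0 = 0)
32*w(-26) = 32*0 = 0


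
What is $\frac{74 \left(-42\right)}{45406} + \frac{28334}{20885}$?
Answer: $\frac{610811512}{474152155} \approx 1.2882$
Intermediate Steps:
$\frac{74 \left(-42\right)}{45406} + \frac{28334}{20885} = \left(-3108\right) \frac{1}{45406} + 28334 \cdot \frac{1}{20885} = - \frac{1554}{22703} + \frac{28334}{20885} = \frac{610811512}{474152155}$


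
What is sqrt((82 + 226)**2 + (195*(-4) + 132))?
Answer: 2*sqrt(23554) ≈ 306.95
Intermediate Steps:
sqrt((82 + 226)**2 + (195*(-4) + 132)) = sqrt(308**2 + (-780 + 132)) = sqrt(94864 - 648) = sqrt(94216) = 2*sqrt(23554)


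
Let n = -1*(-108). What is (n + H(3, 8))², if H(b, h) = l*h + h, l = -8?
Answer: 2704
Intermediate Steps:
n = 108
H(b, h) = -7*h (H(b, h) = -8*h + h = -7*h)
(n + H(3, 8))² = (108 - 7*8)² = (108 - 56)² = 52² = 2704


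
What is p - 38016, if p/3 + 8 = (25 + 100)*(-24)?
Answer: -47040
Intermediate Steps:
p = -9024 (p = -24 + 3*((25 + 100)*(-24)) = -24 + 3*(125*(-24)) = -24 + 3*(-3000) = -24 - 9000 = -9024)
p - 38016 = -9024 - 38016 = -47040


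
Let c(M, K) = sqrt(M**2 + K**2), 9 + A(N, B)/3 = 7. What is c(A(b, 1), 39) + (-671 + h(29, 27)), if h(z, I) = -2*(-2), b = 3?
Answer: -667 + 3*sqrt(173) ≈ -627.54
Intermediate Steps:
h(z, I) = 4
A(N, B) = -6 (A(N, B) = -27 + 3*7 = -27 + 21 = -6)
c(M, K) = sqrt(K**2 + M**2)
c(A(b, 1), 39) + (-671 + h(29, 27)) = sqrt(39**2 + (-6)**2) + (-671 + 4) = sqrt(1521 + 36) - 667 = sqrt(1557) - 667 = 3*sqrt(173) - 667 = -667 + 3*sqrt(173)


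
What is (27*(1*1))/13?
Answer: 27/13 ≈ 2.0769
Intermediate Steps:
(27*(1*1))/13 = (27*1)*(1/13) = 27*(1/13) = 27/13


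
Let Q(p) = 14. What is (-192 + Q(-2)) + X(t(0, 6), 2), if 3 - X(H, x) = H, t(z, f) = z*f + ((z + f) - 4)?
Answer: -177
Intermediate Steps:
t(z, f) = -4 + f + z + f*z (t(z, f) = f*z + ((f + z) - 4) = f*z + (-4 + f + z) = -4 + f + z + f*z)
X(H, x) = 3 - H
(-192 + Q(-2)) + X(t(0, 6), 2) = (-192 + 14) + (3 - (-4 + 6 + 0 + 6*0)) = -178 + (3 - (-4 + 6 + 0 + 0)) = -178 + (3 - 1*2) = -178 + (3 - 2) = -178 + 1 = -177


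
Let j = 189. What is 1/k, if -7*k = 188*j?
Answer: -1/5076 ≈ -0.00019701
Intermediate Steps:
k = -5076 (k = -188*189/7 = -⅐*35532 = -5076)
1/k = 1/(-5076) = -1/5076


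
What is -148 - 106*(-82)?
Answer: 8544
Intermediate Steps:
-148 - 106*(-82) = -148 + 8692 = 8544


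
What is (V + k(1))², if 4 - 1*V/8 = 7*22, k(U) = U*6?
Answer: 1425636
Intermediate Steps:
k(U) = 6*U
V = -1200 (V = 32 - 56*22 = 32 - 8*154 = 32 - 1232 = -1200)
(V + k(1))² = (-1200 + 6*1)² = (-1200 + 6)² = (-1194)² = 1425636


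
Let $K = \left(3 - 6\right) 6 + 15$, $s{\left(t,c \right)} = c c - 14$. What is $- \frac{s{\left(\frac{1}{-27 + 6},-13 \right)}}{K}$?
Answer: $\frac{155}{3} \approx 51.667$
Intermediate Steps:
$s{\left(t,c \right)} = -14 + c^{2}$ ($s{\left(t,c \right)} = c^{2} - 14 = -14 + c^{2}$)
$K = -3$ ($K = \left(3 - 6\right) 6 + 15 = \left(-3\right) 6 + 15 = -18 + 15 = -3$)
$- \frac{s{\left(\frac{1}{-27 + 6},-13 \right)}}{K} = - \frac{-14 + \left(-13\right)^{2}}{-3} = - \frac{\left(-14 + 169\right) \left(-1\right)}{3} = - \frac{155 \left(-1\right)}{3} = \left(-1\right) \left(- \frac{155}{3}\right) = \frac{155}{3}$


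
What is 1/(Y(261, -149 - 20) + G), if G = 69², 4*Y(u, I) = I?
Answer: 4/18875 ≈ 0.00021192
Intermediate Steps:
Y(u, I) = I/4
G = 4761
1/(Y(261, -149 - 20) + G) = 1/((-149 - 20)/4 + 4761) = 1/((¼)*(-169) + 4761) = 1/(-169/4 + 4761) = 1/(18875/4) = 4/18875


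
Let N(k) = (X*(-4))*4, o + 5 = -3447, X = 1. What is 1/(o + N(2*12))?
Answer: -1/3468 ≈ -0.00028835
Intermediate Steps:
o = -3452 (o = -5 - 3447 = -3452)
N(k) = -16 (N(k) = (1*(-4))*4 = -4*4 = -16)
1/(o + N(2*12)) = 1/(-3452 - 16) = 1/(-3468) = -1/3468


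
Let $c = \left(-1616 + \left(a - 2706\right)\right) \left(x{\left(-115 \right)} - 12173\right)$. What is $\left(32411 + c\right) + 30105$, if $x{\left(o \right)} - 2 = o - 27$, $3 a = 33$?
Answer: $53143859$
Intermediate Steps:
$a = 11$ ($a = \frac{1}{3} \cdot 33 = 11$)
$x{\left(o \right)} = -25 + o$ ($x{\left(o \right)} = 2 + \left(o - 27\right) = 2 + \left(-27 + o\right) = -25 + o$)
$c = 53081343$ ($c = \left(-1616 + \left(11 - 2706\right)\right) \left(\left(-25 - 115\right) - 12173\right) = \left(-1616 + \left(11 - 2706\right)\right) \left(-140 - 12173\right) = \left(-1616 - 2695\right) \left(-12313\right) = \left(-4311\right) \left(-12313\right) = 53081343$)
$\left(32411 + c\right) + 30105 = \left(32411 + 53081343\right) + 30105 = 53113754 + 30105 = 53143859$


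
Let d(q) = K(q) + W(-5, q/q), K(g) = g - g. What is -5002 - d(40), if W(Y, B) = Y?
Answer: -4997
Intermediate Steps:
K(g) = 0
d(q) = -5 (d(q) = 0 - 5 = -5)
-5002 - d(40) = -5002 - 1*(-5) = -5002 + 5 = -4997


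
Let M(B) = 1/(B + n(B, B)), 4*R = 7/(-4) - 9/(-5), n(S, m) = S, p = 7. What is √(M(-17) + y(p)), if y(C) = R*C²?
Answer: √67405/340 ≈ 0.76360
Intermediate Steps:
R = 1/80 (R = (7/(-4) - 9/(-5))/4 = (7*(-¼) - 9*(-⅕))/4 = (-7/4 + 9/5)/4 = (¼)*(1/20) = 1/80 ≈ 0.012500)
y(C) = C²/80
M(B) = 1/(2*B) (M(B) = 1/(B + B) = 1/(2*B))
√(M(-17) + y(p)) = √((½)/(-17) + (1/80)*7²) = √((½)*(-1/17) + (1/80)*49) = √(-1/34 + 49/80) = √(793/1360) = √67405/340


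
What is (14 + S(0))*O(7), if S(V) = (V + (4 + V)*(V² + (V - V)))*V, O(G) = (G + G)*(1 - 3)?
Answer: -392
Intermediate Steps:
O(G) = -4*G (O(G) = (2*G)*(-2) = -4*G)
S(V) = V*(V + V²*(4 + V)) (S(V) = (V + (4 + V)*(V² + 0))*V = (V + (4 + V)*V²)*V = (V + V²*(4 + V))*V = V*(V + V²*(4 + V)))
(14 + S(0))*O(7) = (14 + 0²*(1 + 0² + 4*0))*(-4*7) = (14 + 0*(1 + 0 + 0))*(-28) = (14 + 0*1)*(-28) = (14 + 0)*(-28) = 14*(-28) = -392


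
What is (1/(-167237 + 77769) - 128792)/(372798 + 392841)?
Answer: -1646108951/9785741436 ≈ -0.16822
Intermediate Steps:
(1/(-167237 + 77769) - 128792)/(372798 + 392841) = (1/(-89468) - 128792)/765639 = (-1/89468 - 128792)*(1/765639) = -11522762657/89468*1/765639 = -1646108951/9785741436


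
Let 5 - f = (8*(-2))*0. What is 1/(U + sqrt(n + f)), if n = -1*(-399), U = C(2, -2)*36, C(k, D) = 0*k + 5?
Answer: 45/7999 - sqrt(101)/15998 ≈ 0.0049975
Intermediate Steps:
C(k, D) = 5 (C(k, D) = 0 + 5 = 5)
U = 180 (U = 5*36 = 180)
n = 399
f = 5 (f = 5 - 8*(-2)*0 = 5 - (-16)*0 = 5 - 1*0 = 5 + 0 = 5)
1/(U + sqrt(n + f)) = 1/(180 + sqrt(399 + 5)) = 1/(180 + sqrt(404)) = 1/(180 + 2*sqrt(101))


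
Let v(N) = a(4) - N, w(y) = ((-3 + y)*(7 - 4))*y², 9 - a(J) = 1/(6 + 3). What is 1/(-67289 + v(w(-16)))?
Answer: -9/474193 ≈ -1.8980e-5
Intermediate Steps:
a(J) = 80/9 (a(J) = 9 - 1/(6 + 3) = 9 - 1/9 = 9 - 1*⅑ = 9 - ⅑ = 80/9)
w(y) = y²*(-9 + 3*y) (w(y) = ((-3 + y)*3)*y² = (-9 + 3*y)*y² = y²*(-9 + 3*y))
v(N) = 80/9 - N
1/(-67289 + v(w(-16))) = 1/(-67289 + (80/9 - 3*(-16)²*(-3 - 16))) = 1/(-67289 + (80/9 - 3*256*(-19))) = 1/(-67289 + (80/9 - 1*(-14592))) = 1/(-67289 + (80/9 + 14592)) = 1/(-67289 + 131408/9) = 1/(-474193/9) = -9/474193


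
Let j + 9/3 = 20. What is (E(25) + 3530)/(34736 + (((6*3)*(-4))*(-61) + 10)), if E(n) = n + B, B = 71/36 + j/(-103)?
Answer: 13188641/145123704 ≈ 0.090879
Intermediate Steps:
j = 17 (j = -3 + 20 = 17)
B = 6701/3708 (B = 71/36 + 17/(-103) = 71*(1/36) + 17*(-1/103) = 71/36 - 17/103 = 6701/3708 ≈ 1.8072)
E(n) = 6701/3708 + n (E(n) = n + 6701/3708 = 6701/3708 + n)
(E(25) + 3530)/(34736 + (((6*3)*(-4))*(-61) + 10)) = ((6701/3708 + 25) + 3530)/(34736 + (((6*3)*(-4))*(-61) + 10)) = (99401/3708 + 3530)/(34736 + ((18*(-4))*(-61) + 10)) = 13188641/(3708*(34736 + (-72*(-61) + 10))) = 13188641/(3708*(34736 + (4392 + 10))) = 13188641/(3708*(34736 + 4402)) = (13188641/3708)/39138 = (13188641/3708)*(1/39138) = 13188641/145123704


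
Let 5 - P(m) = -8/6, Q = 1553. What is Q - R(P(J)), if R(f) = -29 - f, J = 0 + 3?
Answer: 4765/3 ≈ 1588.3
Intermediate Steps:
J = 3
P(m) = 19/3 (P(m) = 5 - (-8)/6 = 5 - 1*(-4/3) = 5 + 4/3 = 19/3)
Q - R(P(J)) = 1553 - (-29 - 1*19/3) = 1553 - (-29 - 19/3) = 1553 - 1*(-106/3) = 1553 + 106/3 = 4765/3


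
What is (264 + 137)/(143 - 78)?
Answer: 401/65 ≈ 6.1692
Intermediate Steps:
(264 + 137)/(143 - 78) = 401/65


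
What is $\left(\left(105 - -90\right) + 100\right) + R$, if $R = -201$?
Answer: $94$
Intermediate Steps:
$\left(\left(105 - -90\right) + 100\right) + R = \left(\left(105 - -90\right) + 100\right) - 201 = \left(\left(105 + 90\right) + 100\right) - 201 = \left(195 + 100\right) - 201 = 295 - 201 = 94$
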